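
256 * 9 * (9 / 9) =2304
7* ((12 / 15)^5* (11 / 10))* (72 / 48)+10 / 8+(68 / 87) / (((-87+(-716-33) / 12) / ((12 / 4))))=16310843993 / 3249812500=5.02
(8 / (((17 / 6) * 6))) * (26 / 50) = 104 / 425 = 0.24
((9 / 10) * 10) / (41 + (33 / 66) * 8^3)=1 / 33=0.03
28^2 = 784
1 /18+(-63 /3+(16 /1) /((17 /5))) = -4969 /306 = -16.24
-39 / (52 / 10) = -7.50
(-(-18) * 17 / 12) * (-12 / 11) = -306 / 11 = -27.82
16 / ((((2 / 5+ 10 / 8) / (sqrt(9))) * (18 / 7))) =1120 / 99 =11.31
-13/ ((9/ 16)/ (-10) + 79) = -2080/ 12631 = -0.16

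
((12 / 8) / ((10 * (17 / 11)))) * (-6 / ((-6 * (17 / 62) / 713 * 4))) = 729399 / 11560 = 63.10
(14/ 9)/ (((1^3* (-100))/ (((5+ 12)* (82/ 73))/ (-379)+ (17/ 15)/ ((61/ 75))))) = -15866627/ 759459150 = -0.02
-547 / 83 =-6.59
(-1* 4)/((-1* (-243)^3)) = -4/14348907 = -0.00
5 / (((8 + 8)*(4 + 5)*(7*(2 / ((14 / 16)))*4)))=5 / 9216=0.00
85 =85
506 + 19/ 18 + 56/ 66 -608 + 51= -9721/ 198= -49.10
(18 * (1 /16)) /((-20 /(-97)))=873 /160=5.46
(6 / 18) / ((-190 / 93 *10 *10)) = -31 / 19000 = -0.00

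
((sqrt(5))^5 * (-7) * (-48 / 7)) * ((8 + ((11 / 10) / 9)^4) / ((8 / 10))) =524894641 * sqrt(5) / 43740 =26833.56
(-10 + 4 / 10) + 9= -3 / 5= -0.60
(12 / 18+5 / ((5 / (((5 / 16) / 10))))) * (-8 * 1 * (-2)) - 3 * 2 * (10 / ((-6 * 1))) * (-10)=-533 / 6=-88.83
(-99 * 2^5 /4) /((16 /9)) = -891 /2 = -445.50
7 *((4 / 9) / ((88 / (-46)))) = -161 / 99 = -1.63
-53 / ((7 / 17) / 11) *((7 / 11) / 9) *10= -1001.11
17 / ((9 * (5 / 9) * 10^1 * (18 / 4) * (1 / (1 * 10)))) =34 / 45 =0.76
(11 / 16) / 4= 11 / 64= 0.17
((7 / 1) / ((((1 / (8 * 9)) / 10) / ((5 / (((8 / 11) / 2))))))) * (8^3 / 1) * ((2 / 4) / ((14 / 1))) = 1267200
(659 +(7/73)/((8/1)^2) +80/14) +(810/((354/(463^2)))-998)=945804625867/1929536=490172.05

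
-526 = -526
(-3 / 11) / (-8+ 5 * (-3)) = 3 / 253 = 0.01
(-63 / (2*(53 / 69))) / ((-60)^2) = -483 / 42400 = -0.01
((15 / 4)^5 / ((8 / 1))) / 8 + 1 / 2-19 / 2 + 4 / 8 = 202319 / 65536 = 3.09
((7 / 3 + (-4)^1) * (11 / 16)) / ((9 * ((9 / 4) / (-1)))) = 55 / 972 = 0.06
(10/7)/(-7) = -10/49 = -0.20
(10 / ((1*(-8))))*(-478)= 1195 / 2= 597.50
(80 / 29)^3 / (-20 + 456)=128000 / 2658401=0.05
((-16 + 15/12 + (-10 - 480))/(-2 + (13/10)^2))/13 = 50475/403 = 125.25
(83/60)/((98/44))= 913/1470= 0.62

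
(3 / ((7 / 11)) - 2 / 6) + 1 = 113 / 21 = 5.38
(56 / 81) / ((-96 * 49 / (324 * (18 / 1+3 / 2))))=-13 / 14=-0.93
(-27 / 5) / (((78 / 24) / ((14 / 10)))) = -756 / 325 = -2.33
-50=-50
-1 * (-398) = 398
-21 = -21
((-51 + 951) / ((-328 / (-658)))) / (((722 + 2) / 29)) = 2146725 / 29684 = 72.32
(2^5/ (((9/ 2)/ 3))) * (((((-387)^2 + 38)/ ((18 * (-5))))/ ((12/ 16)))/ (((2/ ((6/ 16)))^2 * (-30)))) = 149807/ 2700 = 55.48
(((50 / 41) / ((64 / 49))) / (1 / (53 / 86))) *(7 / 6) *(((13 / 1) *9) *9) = 159520725 / 225664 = 706.89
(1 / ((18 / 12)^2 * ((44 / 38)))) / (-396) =-19 / 19602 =-0.00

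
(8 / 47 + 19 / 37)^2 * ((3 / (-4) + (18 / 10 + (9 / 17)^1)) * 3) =2277504531 / 1028201140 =2.22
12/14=6/7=0.86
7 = 7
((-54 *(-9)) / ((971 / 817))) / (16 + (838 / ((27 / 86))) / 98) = 262656513 / 27771571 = 9.46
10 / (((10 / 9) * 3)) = 3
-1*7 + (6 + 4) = 3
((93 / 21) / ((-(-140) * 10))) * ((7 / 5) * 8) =31 / 875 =0.04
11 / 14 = 0.79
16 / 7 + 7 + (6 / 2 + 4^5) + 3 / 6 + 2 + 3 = 14585 / 14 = 1041.79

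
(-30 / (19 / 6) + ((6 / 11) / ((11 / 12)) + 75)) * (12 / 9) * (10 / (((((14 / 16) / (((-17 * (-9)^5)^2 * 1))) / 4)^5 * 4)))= 17665423466963895462335740568147279723856392540766047400016050985925345280 / 38639293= 457188061566341171468529200000000000000000000000000000000000000000.00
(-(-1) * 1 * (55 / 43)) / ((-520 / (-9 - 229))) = 1309 / 2236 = 0.59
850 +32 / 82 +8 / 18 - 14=836.83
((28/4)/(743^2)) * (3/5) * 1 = 21/2760245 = 0.00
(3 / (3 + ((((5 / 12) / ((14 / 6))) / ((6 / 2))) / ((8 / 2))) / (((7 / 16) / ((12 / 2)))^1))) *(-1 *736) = -108192 / 157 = -689.12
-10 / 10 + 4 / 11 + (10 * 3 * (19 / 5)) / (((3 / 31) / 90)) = 1166213 / 11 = 106019.36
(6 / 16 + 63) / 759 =169 / 2024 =0.08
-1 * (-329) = 329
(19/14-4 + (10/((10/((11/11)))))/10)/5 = -89/175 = -0.51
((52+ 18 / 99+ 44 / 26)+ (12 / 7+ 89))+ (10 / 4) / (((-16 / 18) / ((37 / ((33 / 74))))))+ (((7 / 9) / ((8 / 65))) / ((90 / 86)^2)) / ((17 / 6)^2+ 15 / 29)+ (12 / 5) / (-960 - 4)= -11168090284475 / 126778900248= -88.09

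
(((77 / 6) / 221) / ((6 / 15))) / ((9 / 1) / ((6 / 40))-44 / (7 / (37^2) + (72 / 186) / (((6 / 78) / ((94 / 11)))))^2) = 155194312821397465 / 64116178202091118272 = 0.00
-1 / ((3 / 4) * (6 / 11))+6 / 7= -100 / 63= -1.59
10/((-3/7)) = -70/3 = -23.33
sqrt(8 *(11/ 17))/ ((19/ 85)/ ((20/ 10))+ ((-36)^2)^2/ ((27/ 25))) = 20 *sqrt(374)/ 264384019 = 0.00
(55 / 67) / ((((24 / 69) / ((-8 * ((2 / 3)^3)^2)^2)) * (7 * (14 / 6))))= 41451520 / 581573601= 0.07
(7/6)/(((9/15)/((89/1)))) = 173.06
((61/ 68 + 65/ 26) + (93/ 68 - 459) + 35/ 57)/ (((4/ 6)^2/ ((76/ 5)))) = -1318677/ 85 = -15513.85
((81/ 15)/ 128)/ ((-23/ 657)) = -17739/ 14720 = -1.21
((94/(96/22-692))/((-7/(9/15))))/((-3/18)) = -4653/66185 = -0.07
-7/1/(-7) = 1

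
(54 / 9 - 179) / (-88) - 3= -91 / 88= -1.03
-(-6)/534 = 1/89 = 0.01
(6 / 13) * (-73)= -33.69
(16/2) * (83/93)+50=5314/93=57.14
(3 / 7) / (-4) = -3 / 28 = -0.11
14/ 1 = 14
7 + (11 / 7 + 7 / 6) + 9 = 787 / 42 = 18.74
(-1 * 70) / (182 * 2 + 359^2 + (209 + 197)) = -0.00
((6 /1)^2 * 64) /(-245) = -9.40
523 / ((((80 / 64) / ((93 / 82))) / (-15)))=-291834 / 41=-7117.90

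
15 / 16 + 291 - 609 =-5073 / 16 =-317.06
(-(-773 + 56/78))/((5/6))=60238/65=926.74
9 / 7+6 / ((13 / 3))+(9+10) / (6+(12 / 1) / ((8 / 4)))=4645 / 1092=4.25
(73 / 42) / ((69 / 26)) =949 / 1449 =0.65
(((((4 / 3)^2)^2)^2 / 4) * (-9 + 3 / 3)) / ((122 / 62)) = -4063232 / 400221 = -10.15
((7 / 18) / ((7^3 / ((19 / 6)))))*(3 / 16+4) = 1273 / 84672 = 0.02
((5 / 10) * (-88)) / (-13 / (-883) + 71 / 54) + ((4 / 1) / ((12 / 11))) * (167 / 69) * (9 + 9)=184659046 / 1458085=126.64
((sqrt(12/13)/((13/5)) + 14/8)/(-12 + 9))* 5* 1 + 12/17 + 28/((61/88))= 475145/12444 - 50* sqrt(39)/507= 37.57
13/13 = 1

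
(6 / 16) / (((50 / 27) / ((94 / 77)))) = 3807 / 15400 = 0.25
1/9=0.11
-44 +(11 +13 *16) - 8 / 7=1217 / 7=173.86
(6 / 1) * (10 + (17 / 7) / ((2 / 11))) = 140.14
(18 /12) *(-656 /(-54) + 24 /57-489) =-244409 /342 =-714.65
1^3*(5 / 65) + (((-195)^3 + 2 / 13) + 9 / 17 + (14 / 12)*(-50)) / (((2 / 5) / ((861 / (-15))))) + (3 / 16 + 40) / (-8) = 6946071596455 / 6528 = 1064042830.34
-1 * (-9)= 9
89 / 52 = 1.71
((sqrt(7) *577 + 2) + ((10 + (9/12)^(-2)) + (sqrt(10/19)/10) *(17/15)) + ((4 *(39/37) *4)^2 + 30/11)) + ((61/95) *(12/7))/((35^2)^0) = 17 *sqrt(190)/2850 + 27221346742/90128115 + 577 *sqrt(7) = 1828.71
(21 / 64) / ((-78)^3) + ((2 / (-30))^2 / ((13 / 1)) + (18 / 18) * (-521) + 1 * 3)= -131102812847 / 253094400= -518.00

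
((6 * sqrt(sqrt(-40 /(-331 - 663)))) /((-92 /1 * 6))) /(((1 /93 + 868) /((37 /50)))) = -3441 * sqrt(2) * 497^(3 /4) * 5^(1 /4) /184553495000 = -0.00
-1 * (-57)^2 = -3249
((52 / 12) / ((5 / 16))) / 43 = 208 / 645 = 0.32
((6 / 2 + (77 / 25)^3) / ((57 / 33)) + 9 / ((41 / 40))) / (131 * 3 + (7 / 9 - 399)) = -3005208072 / 572078125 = -5.25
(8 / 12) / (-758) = -0.00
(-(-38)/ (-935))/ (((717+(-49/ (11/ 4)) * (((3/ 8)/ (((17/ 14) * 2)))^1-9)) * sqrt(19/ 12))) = -0.00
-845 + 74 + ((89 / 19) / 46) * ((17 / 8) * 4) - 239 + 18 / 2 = -1748235 / 1748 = -1000.13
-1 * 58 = -58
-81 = -81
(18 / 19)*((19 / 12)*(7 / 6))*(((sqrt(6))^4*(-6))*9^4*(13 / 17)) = -32240754 / 17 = -1896514.94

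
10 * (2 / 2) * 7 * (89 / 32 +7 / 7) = 264.69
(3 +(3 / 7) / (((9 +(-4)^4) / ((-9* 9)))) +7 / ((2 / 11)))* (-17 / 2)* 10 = -2609143 / 742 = -3516.37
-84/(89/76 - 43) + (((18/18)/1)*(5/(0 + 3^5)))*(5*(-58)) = -3058238/772497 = -3.96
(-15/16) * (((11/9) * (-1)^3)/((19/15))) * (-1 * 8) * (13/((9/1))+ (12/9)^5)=-378125/9234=-40.95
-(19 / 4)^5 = -2476099 / 1024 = -2418.07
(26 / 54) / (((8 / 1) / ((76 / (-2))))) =-247 / 108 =-2.29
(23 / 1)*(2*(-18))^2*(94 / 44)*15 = 10507320 / 11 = 955210.91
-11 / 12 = -0.92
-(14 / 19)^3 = -2744 / 6859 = -0.40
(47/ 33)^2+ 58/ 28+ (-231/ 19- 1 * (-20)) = 3459287/ 289674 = 11.94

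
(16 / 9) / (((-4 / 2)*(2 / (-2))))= 8 / 9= 0.89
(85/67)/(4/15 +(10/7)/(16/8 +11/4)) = 169575/75844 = 2.24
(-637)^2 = 405769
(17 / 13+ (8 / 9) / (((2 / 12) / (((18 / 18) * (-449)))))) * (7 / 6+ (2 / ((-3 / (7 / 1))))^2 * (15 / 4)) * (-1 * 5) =231952385 / 234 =991249.51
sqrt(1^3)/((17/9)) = 9/17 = 0.53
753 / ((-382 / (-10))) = 3765 / 191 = 19.71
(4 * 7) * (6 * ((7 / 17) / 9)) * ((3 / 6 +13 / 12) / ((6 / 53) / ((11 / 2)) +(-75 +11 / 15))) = -2713865 / 16556691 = -0.16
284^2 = 80656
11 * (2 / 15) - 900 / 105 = -746 / 105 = -7.10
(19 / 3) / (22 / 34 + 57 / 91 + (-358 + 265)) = -29393 / 425703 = -0.07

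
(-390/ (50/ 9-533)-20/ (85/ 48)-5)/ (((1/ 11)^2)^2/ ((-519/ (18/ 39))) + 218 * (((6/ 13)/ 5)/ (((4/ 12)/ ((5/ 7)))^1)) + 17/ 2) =-578652875774974/ 1920356150825193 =-0.30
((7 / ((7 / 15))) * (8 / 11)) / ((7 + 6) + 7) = 6 / 11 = 0.55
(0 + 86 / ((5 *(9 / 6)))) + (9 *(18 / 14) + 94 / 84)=24.16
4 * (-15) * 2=-120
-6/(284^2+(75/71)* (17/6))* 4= -1136/3817859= -0.00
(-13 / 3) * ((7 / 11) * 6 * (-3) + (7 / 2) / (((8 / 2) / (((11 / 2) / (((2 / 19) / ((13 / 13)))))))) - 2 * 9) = -74425 / 1056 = -70.48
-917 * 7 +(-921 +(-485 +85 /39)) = -305090 /39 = -7822.82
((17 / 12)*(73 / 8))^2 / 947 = 1540081 / 8727552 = 0.18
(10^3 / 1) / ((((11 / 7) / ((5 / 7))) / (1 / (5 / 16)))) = 16000 / 11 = 1454.55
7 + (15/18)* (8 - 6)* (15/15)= 26/3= 8.67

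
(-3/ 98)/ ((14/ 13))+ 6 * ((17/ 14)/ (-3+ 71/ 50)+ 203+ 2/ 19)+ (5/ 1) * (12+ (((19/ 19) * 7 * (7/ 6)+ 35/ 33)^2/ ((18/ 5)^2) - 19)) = 97838665905947/ 80735619888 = 1211.84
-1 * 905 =-905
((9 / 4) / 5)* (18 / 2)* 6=243 / 10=24.30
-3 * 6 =-18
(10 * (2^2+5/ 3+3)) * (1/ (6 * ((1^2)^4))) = 130/ 9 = 14.44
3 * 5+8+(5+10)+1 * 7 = 45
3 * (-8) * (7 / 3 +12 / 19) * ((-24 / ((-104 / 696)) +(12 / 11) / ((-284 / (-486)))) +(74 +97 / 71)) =-251147000 / 14839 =-16924.79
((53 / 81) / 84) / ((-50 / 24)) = -53 / 14175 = -0.00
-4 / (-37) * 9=36 / 37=0.97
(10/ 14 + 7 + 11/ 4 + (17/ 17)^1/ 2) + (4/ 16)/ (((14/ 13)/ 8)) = 359/ 28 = 12.82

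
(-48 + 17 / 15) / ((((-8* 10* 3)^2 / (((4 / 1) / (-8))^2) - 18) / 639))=-49913 / 383970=-0.13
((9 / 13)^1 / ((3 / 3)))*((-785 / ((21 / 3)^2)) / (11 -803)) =785 / 56056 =0.01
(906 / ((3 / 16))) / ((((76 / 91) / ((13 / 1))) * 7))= 204152 / 19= 10744.84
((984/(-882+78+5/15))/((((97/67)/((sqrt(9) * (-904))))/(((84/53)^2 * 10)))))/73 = 37847693076480/47956065419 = 789.22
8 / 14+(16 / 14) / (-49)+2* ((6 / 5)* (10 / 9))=3308 / 1029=3.21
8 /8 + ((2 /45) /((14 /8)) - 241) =-75592 /315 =-239.97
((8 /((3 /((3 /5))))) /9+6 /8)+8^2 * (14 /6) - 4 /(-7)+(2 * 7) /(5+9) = 191309 /1260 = 151.83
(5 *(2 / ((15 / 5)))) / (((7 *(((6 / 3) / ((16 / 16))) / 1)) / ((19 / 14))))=95 / 294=0.32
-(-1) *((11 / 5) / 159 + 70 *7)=389561 / 795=490.01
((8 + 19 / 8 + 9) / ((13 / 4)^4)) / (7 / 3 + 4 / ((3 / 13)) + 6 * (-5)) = -480 / 28561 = -0.02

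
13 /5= 2.60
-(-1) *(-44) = -44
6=6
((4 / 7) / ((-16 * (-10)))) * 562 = 2.01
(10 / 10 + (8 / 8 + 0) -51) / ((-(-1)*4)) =-49 / 4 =-12.25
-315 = -315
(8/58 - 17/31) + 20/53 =-1577/47647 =-0.03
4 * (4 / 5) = 16 / 5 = 3.20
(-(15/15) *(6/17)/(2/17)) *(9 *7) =-189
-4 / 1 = -4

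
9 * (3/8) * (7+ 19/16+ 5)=5697/128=44.51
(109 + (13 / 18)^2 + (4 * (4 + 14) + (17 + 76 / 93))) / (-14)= -2002159 / 140616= -14.24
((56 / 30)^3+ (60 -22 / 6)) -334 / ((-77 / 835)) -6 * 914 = -1799.21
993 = 993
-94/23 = -4.09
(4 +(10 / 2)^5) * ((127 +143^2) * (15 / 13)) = 965734560 / 13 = 74287273.85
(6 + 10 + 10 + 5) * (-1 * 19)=-589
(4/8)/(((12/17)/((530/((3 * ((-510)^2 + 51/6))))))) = 265/550818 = 0.00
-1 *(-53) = 53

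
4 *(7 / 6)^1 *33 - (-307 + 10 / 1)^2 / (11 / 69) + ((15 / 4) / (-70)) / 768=-7930058753 / 14336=-553157.00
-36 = -36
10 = 10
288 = 288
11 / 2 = 5.50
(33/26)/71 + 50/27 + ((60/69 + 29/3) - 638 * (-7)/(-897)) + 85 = 105955333/1146366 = 92.43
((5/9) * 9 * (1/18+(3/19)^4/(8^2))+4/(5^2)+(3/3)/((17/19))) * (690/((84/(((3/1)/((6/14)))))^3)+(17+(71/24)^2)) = 249160174193713/6125295513600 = 40.68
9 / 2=4.50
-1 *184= -184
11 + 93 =104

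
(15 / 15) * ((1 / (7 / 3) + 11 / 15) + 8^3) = 53882 / 105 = 513.16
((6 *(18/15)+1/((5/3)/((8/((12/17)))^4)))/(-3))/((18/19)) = -3485.44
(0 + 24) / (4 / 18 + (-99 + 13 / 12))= -864 / 3517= -0.25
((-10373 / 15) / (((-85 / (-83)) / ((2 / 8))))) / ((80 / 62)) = -26689729 / 204000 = -130.83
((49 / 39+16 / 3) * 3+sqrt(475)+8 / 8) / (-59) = -0.72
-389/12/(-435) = 389/5220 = 0.07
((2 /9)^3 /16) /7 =1 /10206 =0.00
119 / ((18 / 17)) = 2023 / 18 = 112.39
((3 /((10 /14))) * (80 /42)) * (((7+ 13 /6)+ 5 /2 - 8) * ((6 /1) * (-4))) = -704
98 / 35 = 14 / 5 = 2.80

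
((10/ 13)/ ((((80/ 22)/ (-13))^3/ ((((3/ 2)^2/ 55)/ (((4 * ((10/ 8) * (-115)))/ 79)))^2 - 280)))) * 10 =8329490230236461/ 84640000000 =98410.80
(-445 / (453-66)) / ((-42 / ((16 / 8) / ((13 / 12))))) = 1780 / 35217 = 0.05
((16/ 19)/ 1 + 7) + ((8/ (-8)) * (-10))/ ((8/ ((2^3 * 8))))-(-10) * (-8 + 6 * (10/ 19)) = 749/ 19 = 39.42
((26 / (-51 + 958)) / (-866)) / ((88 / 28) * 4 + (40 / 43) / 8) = -3913 / 1499839689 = -0.00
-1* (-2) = 2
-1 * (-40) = 40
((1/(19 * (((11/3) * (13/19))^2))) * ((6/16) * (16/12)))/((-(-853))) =171/34885994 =0.00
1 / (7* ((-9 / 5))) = -5 / 63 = -0.08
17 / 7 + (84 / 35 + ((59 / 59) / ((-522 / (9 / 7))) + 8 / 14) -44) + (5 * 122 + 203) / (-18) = -255077 / 3045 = -83.77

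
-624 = -624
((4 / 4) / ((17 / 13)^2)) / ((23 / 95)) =16055 / 6647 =2.42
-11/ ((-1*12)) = 11/ 12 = 0.92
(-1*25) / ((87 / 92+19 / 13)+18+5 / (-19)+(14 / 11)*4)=-6249100 / 6307827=-0.99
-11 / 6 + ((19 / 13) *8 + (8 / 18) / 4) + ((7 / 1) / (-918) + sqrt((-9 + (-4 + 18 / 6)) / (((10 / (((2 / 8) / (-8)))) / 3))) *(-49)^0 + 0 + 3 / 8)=sqrt(6) / 8 + 493469 / 47736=10.64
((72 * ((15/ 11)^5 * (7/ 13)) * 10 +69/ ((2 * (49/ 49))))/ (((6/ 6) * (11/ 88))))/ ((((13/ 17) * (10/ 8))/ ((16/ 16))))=2121317867184/ 136088095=15587.83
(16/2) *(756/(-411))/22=-0.67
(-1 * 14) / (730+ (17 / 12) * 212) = -42 / 3091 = -0.01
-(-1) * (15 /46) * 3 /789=15 /12098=0.00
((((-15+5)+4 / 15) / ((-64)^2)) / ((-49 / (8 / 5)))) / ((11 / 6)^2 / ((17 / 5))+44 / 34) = 3723 / 109524800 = 0.00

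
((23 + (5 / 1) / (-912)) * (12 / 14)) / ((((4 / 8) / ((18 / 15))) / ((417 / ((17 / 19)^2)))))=498459699 / 20230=24639.63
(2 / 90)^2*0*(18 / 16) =0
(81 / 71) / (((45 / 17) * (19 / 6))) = 918 / 6745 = 0.14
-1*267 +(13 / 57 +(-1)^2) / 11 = -167339 / 627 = -266.89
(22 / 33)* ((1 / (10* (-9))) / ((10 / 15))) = -1 / 90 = -0.01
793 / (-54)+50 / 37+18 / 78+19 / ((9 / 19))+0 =701507 / 25974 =27.01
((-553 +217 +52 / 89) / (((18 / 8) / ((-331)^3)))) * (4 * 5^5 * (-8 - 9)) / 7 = -920187522372200000 / 5607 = -164114057851293.03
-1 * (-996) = 996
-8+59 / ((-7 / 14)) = -126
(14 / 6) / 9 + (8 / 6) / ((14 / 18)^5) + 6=4966147 / 453789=10.94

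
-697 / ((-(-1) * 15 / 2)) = -1394 / 15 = -92.93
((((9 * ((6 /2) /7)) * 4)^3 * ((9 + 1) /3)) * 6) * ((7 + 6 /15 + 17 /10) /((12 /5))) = 13646880 /49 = 278507.76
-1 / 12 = -0.08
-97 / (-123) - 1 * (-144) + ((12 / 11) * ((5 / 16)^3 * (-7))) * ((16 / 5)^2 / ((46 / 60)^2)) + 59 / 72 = 2431468865 / 17177688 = 141.55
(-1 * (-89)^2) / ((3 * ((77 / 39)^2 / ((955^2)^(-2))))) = -4015947 / 4931680542105625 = -0.00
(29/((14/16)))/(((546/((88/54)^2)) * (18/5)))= 561440/12538071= 0.04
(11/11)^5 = 1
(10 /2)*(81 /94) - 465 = -43305 /94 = -460.69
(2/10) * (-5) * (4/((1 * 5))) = -4/5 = -0.80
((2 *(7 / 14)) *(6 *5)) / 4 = 15 / 2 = 7.50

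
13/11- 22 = -229/11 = -20.82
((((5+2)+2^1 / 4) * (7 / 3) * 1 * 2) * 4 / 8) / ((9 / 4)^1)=70 / 9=7.78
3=3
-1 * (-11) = 11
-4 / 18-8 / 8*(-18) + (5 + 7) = 268 / 9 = 29.78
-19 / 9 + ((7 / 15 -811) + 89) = -32564 / 45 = -723.64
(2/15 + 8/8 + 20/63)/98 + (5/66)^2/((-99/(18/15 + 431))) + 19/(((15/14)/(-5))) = -65583981889/739583460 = -88.68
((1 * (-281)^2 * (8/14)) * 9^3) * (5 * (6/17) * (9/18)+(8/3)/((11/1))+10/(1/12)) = 5215245501492/1309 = 3984144768.14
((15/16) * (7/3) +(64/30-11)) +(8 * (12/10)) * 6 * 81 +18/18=1118381/240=4659.92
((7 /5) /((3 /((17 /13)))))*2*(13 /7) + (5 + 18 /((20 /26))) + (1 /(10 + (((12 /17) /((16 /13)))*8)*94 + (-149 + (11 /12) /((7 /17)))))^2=16273272535052 /530649991875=30.67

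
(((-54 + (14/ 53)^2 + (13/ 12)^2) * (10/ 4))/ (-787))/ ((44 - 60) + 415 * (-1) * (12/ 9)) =-106699195/ 362481270144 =-0.00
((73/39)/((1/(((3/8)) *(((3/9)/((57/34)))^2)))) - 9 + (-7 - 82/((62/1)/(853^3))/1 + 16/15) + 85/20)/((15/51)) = -3288860447854449127/1178412300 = -2790925084.42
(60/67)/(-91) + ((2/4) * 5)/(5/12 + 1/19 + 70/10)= 259470/798707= 0.32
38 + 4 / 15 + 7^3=5719 / 15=381.27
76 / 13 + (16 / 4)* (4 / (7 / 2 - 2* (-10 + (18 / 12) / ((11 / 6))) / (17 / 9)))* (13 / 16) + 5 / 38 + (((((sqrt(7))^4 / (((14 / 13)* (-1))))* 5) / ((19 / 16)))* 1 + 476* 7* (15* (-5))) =-610914207387 / 2442830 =-250084.62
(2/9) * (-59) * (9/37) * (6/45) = -236/555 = -0.43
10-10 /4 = 15 /2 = 7.50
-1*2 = -2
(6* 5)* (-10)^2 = 3000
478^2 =228484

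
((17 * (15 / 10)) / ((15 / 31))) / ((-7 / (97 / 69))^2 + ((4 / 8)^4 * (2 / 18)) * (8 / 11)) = 490895757 / 231003155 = 2.13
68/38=34/19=1.79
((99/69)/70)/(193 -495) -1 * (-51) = 24797187/486220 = 51.00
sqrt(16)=4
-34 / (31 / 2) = -68 / 31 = -2.19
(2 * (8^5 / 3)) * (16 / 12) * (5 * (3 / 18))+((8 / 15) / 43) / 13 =1831731272 / 75465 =24272.59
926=926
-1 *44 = -44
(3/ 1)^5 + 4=247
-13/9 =-1.44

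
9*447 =4023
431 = 431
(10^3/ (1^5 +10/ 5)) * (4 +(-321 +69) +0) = -248000/ 3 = -82666.67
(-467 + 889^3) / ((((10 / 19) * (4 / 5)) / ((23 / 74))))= 518638466.51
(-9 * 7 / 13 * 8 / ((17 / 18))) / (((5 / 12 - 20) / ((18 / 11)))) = 1959552 / 571285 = 3.43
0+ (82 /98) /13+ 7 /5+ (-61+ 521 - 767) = -973131 /3185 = -305.54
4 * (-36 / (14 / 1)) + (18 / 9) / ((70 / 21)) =-339 / 35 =-9.69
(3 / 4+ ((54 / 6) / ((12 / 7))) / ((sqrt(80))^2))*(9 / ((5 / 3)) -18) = -16443 / 1600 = -10.28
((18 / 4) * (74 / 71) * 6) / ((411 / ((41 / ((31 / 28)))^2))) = 877724064 / 9347647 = 93.90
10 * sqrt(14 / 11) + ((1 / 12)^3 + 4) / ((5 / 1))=6913 / 8640 + 10 * sqrt(154) / 11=12.08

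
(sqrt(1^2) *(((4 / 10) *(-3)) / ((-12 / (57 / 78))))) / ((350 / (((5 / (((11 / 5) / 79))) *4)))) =1501 / 10010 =0.15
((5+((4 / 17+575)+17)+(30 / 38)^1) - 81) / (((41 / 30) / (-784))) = -3927816480 / 13243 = -296595.67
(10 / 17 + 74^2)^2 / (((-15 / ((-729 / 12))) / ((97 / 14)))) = 17026084437057 / 20230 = 841625528.28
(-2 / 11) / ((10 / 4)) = -4 / 55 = -0.07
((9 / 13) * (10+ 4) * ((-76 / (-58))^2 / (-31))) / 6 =-30324 / 338923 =-0.09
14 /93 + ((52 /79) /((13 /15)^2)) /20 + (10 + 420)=41088293 /95511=430.19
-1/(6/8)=-4/3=-1.33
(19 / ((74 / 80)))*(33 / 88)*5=1425 / 37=38.51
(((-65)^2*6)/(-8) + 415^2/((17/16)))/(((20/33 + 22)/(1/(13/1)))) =356628525/659464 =540.79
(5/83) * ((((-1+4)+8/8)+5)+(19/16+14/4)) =1095/1328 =0.82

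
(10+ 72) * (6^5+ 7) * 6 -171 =3829065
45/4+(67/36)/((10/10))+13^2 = 1639/9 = 182.11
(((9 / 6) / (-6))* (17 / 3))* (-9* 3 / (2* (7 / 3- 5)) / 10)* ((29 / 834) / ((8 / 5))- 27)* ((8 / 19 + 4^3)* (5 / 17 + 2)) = 9666486297 / 3380480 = 2859.50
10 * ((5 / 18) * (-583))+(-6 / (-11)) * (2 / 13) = -2084117 / 1287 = -1619.36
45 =45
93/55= 1.69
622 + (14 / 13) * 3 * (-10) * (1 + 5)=5566 / 13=428.15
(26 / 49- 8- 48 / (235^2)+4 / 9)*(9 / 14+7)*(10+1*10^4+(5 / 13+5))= -2270263836424 / 4221399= -537798.92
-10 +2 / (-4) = -21 / 2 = -10.50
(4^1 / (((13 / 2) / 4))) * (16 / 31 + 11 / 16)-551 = -220859 / 403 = -548.04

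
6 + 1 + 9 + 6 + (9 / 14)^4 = 851713 / 38416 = 22.17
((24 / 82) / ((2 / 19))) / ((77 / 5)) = 570 / 3157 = 0.18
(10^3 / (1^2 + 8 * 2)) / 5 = 200 / 17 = 11.76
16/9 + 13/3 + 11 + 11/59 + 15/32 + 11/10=1602881/84960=18.87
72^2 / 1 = 5184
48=48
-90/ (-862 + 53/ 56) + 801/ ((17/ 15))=193145655/ 273241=706.87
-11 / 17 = -0.65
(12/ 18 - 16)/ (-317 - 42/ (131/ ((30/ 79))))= 20698/ 428073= 0.05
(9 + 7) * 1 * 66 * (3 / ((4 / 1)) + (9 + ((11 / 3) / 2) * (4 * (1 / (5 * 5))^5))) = 100546882744 / 9765625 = 10296.00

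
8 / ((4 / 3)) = 6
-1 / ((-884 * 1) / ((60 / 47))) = 0.00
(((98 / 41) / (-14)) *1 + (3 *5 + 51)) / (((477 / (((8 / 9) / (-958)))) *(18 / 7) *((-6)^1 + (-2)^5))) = 18893 / 14417048817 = 0.00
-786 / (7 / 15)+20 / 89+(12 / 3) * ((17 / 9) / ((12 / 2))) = -28306408 / 16821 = -1682.80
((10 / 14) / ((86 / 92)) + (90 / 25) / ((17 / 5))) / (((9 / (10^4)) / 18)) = 186560000 / 5117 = 36458.86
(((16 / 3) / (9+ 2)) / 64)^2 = 1 / 17424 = 0.00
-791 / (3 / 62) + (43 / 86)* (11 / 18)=-588493 / 36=-16347.03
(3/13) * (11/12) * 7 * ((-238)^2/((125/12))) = 13084764/1625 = 8052.16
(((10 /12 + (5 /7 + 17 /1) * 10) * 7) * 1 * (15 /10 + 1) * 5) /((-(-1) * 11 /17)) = 3176875 /132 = 24067.23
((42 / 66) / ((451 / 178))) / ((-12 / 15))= -3115 / 9922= -0.31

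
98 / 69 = 1.42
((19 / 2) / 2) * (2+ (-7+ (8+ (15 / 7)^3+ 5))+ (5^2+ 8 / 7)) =143317 / 686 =208.92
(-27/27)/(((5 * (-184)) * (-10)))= -1/9200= -0.00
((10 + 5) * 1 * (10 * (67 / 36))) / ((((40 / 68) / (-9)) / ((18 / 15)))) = -10251 / 2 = -5125.50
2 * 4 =8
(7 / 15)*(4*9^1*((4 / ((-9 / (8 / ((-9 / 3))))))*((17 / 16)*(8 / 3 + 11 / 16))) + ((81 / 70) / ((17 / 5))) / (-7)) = 1139596 / 16065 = 70.94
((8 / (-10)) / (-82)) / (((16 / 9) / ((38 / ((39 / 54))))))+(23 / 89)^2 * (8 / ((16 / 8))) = 23468699 / 42218930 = 0.56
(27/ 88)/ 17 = 27/ 1496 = 0.02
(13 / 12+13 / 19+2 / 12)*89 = 172.14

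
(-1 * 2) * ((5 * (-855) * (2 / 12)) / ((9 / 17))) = 8075 / 3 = 2691.67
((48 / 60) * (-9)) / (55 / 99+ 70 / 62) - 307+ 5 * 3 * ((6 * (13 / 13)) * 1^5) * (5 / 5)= -259997 / 1175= -221.27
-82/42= -41/21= -1.95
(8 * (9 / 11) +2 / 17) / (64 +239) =1246 / 56661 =0.02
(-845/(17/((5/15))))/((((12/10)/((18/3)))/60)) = -84500/17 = -4970.59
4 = 4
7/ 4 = 1.75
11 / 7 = 1.57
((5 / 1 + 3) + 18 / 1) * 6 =156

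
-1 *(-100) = 100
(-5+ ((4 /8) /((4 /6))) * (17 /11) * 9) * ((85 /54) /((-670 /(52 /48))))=-52819 /3820608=-0.01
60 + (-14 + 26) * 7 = 144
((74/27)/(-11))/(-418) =37/62073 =0.00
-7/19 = -0.37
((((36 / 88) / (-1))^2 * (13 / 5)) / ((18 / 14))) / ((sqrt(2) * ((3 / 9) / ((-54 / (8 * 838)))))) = -66339 * sqrt(2) / 16223680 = -0.01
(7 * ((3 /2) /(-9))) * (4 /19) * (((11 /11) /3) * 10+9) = -518 /171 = -3.03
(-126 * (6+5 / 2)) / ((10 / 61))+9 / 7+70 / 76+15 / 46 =-199770049 / 30590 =-6530.57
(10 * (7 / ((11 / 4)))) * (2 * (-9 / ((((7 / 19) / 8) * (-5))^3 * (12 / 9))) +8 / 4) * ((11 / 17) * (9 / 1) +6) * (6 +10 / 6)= 585520307824 / 229075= 2556020.11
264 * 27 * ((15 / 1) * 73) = 7805160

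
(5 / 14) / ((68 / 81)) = 405 / 952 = 0.43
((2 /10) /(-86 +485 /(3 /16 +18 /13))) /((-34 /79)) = -25833 /12368860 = -0.00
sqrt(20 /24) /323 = sqrt(30) /1938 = 0.00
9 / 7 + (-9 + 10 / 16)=-397 / 56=-7.09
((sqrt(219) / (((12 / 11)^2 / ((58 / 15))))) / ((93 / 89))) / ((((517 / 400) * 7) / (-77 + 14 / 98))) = -152743580 * sqrt(219) / 5782833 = -390.88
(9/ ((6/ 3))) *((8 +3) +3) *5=315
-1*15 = -15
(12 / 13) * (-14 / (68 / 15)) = -630 / 221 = -2.85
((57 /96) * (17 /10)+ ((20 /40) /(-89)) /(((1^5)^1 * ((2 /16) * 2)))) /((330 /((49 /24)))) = 153027 /25062400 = 0.01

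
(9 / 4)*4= 9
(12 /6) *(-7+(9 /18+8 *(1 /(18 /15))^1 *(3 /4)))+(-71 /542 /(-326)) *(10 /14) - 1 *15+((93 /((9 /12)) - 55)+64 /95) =6071700921 /117500180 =51.67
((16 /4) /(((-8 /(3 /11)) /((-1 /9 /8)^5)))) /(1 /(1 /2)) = 1 /28378791936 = 0.00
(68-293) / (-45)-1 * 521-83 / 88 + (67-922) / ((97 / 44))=-7723187 / 8536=-904.78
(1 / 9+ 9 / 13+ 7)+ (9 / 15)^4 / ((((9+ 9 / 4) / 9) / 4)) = 3004757 / 365625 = 8.22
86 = 86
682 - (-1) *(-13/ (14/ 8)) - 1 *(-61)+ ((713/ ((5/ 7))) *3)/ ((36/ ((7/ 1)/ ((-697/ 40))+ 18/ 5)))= 733031851/ 731850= 1001.61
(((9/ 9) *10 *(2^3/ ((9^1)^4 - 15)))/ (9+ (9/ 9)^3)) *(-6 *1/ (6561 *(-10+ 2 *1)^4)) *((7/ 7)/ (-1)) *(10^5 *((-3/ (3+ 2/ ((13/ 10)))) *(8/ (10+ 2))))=-40625/ 3378600072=-0.00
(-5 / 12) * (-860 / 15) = 215 / 9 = 23.89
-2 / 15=-0.13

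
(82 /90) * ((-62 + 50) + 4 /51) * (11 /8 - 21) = 489212 /2295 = 213.16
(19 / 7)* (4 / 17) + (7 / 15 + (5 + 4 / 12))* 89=307519 / 595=516.84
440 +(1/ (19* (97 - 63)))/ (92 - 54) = 10801121/ 24548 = 440.00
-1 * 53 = -53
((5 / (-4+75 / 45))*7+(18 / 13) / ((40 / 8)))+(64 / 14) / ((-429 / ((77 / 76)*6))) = -18263 / 1235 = -14.79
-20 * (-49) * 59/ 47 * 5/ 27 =289100/ 1269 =227.82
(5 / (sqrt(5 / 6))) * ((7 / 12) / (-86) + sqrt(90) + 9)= 101.22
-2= -2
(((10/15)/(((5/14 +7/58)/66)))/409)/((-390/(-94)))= 0.05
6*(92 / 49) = 552 / 49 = 11.27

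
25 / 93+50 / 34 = 2750 / 1581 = 1.74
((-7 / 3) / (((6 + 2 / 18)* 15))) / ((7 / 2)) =-2 / 275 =-0.01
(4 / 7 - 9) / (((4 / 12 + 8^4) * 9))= -59 / 258069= -0.00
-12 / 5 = -2.40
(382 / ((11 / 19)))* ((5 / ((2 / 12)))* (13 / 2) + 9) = 1480632 / 11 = 134602.91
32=32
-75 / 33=-25 / 11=-2.27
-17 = -17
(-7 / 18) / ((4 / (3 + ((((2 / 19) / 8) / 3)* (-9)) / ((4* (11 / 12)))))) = -5831 / 20064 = -0.29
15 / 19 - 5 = -80 / 19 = -4.21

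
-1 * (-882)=882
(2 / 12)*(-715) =-715 / 6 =-119.17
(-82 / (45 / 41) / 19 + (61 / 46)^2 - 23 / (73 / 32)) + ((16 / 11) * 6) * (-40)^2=20268168555509 / 1452771540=13951.38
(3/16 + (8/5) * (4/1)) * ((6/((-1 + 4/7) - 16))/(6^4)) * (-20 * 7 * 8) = 25823/12420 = 2.08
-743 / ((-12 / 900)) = 55725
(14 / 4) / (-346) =-7 / 692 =-0.01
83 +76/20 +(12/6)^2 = 454/5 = 90.80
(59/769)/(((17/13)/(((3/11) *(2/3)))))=1534/143803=0.01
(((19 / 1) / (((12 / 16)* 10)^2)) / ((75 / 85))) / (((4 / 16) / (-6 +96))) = 10336 / 75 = 137.81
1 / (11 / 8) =0.73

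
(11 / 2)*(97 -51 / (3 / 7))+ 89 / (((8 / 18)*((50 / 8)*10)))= -117.80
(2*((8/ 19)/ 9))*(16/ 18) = 128/ 1539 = 0.08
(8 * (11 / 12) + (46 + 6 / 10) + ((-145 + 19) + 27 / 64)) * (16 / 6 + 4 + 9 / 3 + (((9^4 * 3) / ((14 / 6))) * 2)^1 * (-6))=146193960019 / 20160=7251684.52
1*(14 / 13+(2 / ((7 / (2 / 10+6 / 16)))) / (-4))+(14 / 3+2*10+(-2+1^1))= 539503 / 21840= 24.70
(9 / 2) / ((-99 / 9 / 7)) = -63 / 22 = -2.86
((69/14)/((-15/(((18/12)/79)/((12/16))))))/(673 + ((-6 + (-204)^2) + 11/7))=-23/116916840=-0.00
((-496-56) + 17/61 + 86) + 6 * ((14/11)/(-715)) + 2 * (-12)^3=-1881509749/479765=-3921.73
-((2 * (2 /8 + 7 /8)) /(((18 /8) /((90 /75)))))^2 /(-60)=3 /125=0.02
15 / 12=5 / 4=1.25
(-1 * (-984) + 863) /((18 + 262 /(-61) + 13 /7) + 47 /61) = 788669 /6974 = 113.09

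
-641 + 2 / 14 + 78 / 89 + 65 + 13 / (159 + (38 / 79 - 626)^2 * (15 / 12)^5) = -42717358035937033 / 74293547582667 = -574.98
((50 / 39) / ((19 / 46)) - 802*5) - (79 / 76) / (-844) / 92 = -922181810039 / 230148672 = -4006.90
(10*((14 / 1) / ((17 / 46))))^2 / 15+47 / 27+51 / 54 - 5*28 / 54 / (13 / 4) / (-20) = 1941517337 / 202878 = 9569.88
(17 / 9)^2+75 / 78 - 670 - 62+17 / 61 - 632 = -174609943 / 128466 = -1359.19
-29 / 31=-0.94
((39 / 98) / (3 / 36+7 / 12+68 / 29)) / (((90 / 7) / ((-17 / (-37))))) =6409 / 1357160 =0.00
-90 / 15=-6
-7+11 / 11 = -6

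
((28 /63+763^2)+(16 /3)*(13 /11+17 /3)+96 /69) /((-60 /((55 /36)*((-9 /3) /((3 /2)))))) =441895387 /14904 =29649.45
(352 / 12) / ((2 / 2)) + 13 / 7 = 655 / 21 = 31.19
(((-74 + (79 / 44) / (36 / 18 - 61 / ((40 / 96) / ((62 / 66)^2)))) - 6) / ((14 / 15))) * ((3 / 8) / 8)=-3324884175 / 827380736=-4.02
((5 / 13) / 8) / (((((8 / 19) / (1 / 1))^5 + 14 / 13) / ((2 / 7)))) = 2476099 / 196511672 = 0.01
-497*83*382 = -15757882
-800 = -800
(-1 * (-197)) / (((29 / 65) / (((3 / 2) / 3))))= 12805 / 58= 220.78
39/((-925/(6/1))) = -234/925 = -0.25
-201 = -201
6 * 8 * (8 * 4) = 1536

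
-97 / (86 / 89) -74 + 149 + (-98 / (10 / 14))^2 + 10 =40438181 / 2150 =18808.46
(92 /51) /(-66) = -46 /1683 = -0.03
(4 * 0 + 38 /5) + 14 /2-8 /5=13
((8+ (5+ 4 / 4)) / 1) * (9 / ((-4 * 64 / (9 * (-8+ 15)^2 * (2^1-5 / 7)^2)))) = -45927 / 128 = -358.80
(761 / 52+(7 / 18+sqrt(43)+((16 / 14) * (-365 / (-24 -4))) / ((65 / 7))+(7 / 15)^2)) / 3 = sqrt(43) / 3+459887 / 81900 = 7.80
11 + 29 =40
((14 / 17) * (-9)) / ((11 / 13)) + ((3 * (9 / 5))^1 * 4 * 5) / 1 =99.24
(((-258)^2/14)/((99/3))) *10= 110940/77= 1440.78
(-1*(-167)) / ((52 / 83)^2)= 1150463 / 2704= 425.47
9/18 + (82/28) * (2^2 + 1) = 15.14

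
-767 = -767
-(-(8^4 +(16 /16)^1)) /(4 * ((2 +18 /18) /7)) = 28679 /12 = 2389.92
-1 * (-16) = 16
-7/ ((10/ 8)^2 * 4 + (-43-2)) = 28/ 155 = 0.18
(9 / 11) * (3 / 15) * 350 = 57.27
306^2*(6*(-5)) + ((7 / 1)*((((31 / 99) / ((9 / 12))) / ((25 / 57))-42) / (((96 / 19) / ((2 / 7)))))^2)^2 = -1712718551763581323992818399 / 610016890190400000000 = -2807657.59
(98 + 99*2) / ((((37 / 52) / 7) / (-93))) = -270816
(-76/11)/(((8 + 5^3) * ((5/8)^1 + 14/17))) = -544/15169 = -0.04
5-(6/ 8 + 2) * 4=-6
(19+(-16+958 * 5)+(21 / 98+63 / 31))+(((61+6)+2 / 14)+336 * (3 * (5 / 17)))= 38062069 / 7378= 5158.86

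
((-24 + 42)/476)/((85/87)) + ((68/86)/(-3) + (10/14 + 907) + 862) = 4617783467/2609670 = 1769.49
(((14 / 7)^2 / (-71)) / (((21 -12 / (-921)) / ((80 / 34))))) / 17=-49120 / 132368069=-0.00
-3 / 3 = -1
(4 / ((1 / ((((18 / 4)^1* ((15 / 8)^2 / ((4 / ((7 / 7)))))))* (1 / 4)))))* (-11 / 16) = -22275 / 8192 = -2.72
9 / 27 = 0.33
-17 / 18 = -0.94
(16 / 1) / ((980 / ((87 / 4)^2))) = 7569 / 980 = 7.72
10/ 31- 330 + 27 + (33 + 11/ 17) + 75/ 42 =-267.24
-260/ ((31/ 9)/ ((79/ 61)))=-184860/ 1891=-97.76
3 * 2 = 6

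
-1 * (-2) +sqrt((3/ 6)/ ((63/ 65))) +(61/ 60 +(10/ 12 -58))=-1083/ 20 +sqrt(910)/ 42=-53.43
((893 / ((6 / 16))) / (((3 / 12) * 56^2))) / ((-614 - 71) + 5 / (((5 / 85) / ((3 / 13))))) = -0.00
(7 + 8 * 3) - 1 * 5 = 26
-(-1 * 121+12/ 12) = 120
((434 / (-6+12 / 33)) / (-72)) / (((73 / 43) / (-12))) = -3311 / 438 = -7.56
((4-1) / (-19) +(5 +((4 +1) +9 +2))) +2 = 434 / 19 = 22.84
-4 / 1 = -4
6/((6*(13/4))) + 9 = 121/13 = 9.31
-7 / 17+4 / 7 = 19 / 119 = 0.16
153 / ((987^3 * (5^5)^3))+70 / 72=38036960296630859579 / 39123730590820312500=0.97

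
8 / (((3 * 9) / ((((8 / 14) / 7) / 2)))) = 16 / 1323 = 0.01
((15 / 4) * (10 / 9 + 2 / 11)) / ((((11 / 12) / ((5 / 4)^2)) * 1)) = 1000 / 121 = 8.26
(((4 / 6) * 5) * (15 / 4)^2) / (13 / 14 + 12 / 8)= 2625 / 136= 19.30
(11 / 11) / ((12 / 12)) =1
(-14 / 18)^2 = 49 / 81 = 0.60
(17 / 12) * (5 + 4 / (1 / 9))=697 / 12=58.08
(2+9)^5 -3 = 161048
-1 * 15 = -15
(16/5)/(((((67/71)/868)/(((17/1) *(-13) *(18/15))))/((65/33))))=-5665831808/3685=-1537539.16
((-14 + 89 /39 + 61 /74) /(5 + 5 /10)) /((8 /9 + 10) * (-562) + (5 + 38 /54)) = 282951 /873406534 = 0.00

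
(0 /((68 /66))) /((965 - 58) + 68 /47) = 0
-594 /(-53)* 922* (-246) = -134726328 /53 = -2542006.19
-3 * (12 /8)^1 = -9 /2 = -4.50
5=5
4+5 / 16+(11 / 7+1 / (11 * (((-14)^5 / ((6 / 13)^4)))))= 497099891641 / 84484351952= 5.88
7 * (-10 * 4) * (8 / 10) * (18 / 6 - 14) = 2464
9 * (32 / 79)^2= 9216 / 6241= 1.48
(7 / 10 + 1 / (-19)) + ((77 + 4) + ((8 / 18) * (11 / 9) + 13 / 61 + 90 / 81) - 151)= -63354427 / 938790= -67.49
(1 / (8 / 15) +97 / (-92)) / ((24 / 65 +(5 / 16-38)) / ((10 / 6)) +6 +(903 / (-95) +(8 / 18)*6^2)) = -1864850 / 22488181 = -0.08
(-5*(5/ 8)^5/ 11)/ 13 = -15625/ 4685824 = -0.00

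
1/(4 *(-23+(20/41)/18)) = -0.01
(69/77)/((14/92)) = 3174/539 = 5.89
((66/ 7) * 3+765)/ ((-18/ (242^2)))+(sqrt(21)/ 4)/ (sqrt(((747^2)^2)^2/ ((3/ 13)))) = -18066994/ 7+sqrt(91)/ 5397150097404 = -2580999.14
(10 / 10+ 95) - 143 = -47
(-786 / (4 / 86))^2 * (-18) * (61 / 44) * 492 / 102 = -6428034708309 / 187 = -34374517156.73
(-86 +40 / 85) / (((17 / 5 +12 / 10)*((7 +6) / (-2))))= 14540 / 5083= 2.86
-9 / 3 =-3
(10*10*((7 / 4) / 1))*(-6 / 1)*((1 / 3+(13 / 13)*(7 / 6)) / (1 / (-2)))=3150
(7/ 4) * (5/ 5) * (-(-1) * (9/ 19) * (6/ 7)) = 27/ 38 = 0.71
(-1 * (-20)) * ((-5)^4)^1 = 12500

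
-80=-80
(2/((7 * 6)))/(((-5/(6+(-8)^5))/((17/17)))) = 32762/105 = 312.02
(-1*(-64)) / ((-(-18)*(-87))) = -32 / 783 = -0.04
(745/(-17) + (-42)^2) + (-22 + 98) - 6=30433/17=1790.18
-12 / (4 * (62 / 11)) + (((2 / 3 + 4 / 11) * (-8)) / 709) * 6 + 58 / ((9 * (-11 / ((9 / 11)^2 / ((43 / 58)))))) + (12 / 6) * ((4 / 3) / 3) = -5482171525 / 22642633926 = -0.24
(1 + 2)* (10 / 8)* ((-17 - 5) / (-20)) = 33 / 8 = 4.12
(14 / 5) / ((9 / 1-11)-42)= -7 / 110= -0.06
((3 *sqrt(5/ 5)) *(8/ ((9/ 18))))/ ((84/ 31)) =124/ 7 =17.71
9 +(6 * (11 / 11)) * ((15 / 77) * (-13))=-477 / 77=-6.19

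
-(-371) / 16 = 371 / 16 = 23.19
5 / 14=0.36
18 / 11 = 1.64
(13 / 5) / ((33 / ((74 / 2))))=481 / 165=2.92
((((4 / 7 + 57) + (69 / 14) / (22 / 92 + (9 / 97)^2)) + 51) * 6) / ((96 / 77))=1060653913 / 1715600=618.24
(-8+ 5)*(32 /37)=-96 /37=-2.59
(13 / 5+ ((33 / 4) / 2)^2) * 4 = 6277 / 80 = 78.46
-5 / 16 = -0.31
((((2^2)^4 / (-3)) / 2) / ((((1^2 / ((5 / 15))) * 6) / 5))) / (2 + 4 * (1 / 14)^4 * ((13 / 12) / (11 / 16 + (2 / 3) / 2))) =-37647680 / 6353397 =-5.93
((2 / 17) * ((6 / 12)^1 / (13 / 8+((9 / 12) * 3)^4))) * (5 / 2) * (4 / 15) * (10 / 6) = 2560 / 1067481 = 0.00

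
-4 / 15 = -0.27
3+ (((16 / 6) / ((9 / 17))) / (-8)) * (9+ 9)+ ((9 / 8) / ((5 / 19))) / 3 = -829 / 120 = -6.91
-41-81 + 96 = -26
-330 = -330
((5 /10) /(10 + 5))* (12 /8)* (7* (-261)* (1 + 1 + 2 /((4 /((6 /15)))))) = -20097 /100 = -200.97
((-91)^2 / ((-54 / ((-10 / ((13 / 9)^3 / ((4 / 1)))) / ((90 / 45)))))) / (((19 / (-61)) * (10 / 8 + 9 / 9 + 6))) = -396.04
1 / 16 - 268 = -4287 / 16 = -267.94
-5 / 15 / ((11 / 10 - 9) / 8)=0.34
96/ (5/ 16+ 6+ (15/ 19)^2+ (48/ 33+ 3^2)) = 6099456/ 1104911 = 5.52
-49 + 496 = 447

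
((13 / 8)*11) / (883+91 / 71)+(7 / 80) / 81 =481301 / 22602240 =0.02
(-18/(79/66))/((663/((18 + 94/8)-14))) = -6237/17459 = -0.36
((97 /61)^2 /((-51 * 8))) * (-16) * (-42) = -263452 /63257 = -4.16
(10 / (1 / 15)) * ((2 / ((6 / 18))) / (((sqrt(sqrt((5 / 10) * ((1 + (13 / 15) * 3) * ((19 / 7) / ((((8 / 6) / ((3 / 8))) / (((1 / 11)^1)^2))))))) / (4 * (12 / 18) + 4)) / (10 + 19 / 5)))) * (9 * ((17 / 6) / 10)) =140760 * sqrt(11) * 480130^(1 / 4) / 19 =646787.64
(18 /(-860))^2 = 81 /184900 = 0.00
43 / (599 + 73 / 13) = 559 / 7860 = 0.07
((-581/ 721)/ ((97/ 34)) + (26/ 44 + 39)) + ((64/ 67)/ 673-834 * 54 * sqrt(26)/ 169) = 389603779335/ 9911091982-45036 * sqrt(26)/ 169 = -1319.50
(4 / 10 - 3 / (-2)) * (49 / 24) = 931 / 240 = 3.88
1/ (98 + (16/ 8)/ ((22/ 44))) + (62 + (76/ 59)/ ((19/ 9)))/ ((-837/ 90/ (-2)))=2513749/ 186558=13.47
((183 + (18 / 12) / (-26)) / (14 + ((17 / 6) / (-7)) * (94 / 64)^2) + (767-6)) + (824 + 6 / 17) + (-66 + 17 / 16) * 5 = 2544463180639 / 1996280624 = 1274.60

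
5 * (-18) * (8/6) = -120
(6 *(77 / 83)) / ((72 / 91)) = 7.04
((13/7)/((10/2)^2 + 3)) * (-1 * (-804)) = 2613/49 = 53.33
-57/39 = -19/13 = -1.46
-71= -71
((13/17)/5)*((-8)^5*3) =-1277952/85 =-15034.73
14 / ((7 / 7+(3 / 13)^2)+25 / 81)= 191646 / 18643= 10.28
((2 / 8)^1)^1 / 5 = 1 / 20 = 0.05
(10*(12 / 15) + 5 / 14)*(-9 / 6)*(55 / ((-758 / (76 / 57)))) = 6435 / 5306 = 1.21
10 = 10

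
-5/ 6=-0.83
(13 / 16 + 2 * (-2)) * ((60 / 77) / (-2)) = 765 / 616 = 1.24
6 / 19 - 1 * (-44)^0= -13 / 19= -0.68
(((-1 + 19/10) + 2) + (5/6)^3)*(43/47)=161551/50760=3.18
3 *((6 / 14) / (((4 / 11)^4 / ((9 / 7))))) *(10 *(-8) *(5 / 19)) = -29648025 / 14896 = -1990.33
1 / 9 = 0.11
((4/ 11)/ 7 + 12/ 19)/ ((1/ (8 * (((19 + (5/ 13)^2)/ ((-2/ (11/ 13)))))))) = -12944000/ 292201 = -44.30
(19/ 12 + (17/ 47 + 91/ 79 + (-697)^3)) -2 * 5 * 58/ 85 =-256479970894313/ 757452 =-338608876.73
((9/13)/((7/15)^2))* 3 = 6075/637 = 9.54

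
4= 4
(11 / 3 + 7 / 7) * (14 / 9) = 196 / 27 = 7.26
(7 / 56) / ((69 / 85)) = 85 / 552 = 0.15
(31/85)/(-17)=-0.02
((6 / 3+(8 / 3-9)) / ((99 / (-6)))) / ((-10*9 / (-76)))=988 / 4455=0.22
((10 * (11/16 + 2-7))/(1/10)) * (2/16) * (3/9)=-575/32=-17.97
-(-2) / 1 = 2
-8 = -8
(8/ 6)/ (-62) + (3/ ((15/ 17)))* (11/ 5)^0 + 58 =28541/ 465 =61.38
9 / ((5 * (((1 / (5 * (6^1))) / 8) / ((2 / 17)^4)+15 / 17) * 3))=0.03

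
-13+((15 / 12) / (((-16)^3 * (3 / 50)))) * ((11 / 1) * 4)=-81247 / 6144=-13.22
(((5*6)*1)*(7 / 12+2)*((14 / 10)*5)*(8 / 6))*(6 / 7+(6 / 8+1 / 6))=23095 / 18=1283.06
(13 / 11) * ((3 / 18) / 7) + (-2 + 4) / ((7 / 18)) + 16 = 9781 / 462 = 21.17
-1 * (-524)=524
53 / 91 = 0.58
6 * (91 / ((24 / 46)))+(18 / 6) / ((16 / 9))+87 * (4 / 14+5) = 168901 / 112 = 1508.04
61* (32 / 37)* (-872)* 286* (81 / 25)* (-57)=2247616470528 / 925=2429855643.81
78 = 78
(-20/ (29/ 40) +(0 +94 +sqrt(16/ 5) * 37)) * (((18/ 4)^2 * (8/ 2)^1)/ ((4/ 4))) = 11988 * sqrt(5)/ 5 +156006/ 29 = 10740.71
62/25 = 2.48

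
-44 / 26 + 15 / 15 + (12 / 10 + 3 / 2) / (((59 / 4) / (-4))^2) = -111717 / 226265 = -0.49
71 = 71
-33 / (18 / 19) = -209 / 6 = -34.83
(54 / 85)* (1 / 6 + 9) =99 / 17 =5.82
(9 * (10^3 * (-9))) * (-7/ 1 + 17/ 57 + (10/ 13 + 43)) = -3002465.59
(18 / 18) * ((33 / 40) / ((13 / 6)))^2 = 9801 / 67600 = 0.14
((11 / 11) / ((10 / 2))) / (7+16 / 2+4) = 1 / 95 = 0.01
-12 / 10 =-6 / 5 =-1.20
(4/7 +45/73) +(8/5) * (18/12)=9167/2555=3.59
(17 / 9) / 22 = 17 / 198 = 0.09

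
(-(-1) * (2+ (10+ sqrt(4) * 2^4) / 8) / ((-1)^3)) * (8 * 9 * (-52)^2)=-1411488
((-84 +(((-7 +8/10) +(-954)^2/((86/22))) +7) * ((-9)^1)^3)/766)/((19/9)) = -164210600106/1564555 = -104956.74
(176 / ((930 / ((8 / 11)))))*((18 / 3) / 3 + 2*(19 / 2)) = 448 / 155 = 2.89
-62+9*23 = 145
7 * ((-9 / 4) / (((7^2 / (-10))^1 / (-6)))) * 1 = -135 / 7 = -19.29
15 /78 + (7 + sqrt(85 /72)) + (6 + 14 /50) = sqrt(170) /12 + 8757 /650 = 14.56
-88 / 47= -1.87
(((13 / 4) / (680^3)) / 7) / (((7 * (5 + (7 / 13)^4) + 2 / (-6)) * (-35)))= -1113879 / 930828676870400000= -0.00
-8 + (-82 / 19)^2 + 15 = 25.63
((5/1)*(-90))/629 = -450/629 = -0.72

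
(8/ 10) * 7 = 28/ 5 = 5.60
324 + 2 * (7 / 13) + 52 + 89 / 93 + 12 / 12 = 458252 / 1209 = 379.03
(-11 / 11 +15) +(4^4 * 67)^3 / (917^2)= 5045977588254 / 840889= 6000765.37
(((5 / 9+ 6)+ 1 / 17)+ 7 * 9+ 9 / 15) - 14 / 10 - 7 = 47288 / 765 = 61.81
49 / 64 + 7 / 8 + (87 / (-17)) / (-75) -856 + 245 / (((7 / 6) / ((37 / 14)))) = -8140719 / 27200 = -299.29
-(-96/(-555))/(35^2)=-32/226625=-0.00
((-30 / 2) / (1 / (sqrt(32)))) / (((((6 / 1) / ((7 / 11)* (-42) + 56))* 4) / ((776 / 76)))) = -156170* sqrt(2) / 209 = -1056.74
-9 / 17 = -0.53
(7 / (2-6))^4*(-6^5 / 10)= -583443 / 80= -7293.04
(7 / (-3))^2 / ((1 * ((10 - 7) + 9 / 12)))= 196 / 135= 1.45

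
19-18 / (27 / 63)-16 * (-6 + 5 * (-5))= 473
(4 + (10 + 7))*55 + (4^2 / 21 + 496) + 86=36493 / 21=1737.76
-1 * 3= -3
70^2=4900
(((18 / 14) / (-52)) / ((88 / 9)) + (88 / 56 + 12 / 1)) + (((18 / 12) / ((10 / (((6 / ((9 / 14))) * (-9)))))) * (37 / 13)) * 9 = -49519061 / 160160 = -309.18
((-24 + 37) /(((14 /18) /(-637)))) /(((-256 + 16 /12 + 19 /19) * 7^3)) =4563 /37289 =0.12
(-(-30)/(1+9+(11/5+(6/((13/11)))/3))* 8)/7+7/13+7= 274086/27391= 10.01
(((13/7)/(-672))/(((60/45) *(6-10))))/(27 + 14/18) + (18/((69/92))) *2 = 301056117/6272000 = 48.00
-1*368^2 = -135424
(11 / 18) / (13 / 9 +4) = 11 / 98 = 0.11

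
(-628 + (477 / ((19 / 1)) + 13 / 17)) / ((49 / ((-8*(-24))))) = -5334528 / 2261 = -2359.37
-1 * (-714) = 714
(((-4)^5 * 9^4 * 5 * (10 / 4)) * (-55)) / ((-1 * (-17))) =4618944000 / 17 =271702588.24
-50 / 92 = -0.54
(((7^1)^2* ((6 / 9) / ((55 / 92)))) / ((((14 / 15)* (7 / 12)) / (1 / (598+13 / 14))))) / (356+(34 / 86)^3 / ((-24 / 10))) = 0.00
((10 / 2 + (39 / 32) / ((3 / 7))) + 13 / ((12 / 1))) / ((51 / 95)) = 81415 / 4896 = 16.63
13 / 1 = 13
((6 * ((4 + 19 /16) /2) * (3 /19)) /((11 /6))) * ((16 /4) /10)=2241 /4180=0.54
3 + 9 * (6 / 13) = 93 / 13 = 7.15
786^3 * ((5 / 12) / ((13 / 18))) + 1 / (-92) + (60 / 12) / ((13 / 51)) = 280146744.22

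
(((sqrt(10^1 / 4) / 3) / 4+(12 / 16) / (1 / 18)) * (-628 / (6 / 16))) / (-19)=628 * sqrt(10) / 171+22608 / 19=1201.51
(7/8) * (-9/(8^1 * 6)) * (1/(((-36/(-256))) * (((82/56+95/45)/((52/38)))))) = -7644/17119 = -0.45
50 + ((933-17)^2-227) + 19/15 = 12583204/15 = 838880.27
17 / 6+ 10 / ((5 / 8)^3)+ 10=53.79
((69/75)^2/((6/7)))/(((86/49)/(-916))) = -41551363/80625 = -515.37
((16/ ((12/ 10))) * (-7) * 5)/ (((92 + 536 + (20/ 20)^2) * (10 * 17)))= -0.00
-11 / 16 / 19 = -11 / 304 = -0.04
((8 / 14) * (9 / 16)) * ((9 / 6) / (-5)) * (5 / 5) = -27 / 280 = -0.10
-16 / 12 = -4 / 3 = -1.33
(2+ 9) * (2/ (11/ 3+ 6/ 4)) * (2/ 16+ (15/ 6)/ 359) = 12507/ 22258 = 0.56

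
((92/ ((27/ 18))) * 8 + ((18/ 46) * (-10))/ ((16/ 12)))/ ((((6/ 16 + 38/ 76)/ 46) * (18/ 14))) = 538456/ 27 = 19942.81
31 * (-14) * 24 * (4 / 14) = -2976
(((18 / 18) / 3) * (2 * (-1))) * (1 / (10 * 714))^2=-1 / 76469400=-0.00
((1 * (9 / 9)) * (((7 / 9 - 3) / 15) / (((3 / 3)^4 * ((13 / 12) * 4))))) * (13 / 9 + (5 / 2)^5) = -28541 / 8424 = -3.39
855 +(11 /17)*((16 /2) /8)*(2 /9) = 130837 /153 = 855.14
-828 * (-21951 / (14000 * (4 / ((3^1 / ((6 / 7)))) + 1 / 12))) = 13631571 / 12875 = 1058.76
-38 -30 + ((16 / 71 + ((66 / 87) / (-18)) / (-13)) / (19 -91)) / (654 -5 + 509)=-1365815994973 / 20085528528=-68.00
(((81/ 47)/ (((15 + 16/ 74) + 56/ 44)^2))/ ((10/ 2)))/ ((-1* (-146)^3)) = 1490841/ 3659808806321240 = 0.00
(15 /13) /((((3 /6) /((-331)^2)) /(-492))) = -1617120360 /13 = -124393873.85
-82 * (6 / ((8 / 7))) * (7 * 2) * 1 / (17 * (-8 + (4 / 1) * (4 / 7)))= 42189 / 680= 62.04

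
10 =10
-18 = -18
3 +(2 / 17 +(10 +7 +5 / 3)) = 21.78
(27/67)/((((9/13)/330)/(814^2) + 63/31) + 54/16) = 66088981530/886782665323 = 0.07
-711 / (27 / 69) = -1817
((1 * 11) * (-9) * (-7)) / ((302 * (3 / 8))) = 924 / 151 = 6.12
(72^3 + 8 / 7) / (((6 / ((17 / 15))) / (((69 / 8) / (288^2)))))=127697863 / 17418240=7.33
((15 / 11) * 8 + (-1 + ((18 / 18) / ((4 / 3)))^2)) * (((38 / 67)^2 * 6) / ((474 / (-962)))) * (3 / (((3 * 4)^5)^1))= -320020363 / 647119300608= -0.00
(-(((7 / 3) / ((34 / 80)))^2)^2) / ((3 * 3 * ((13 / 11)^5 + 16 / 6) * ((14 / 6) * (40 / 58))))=-205052710016000 / 16251954414687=-12.62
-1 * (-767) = 767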